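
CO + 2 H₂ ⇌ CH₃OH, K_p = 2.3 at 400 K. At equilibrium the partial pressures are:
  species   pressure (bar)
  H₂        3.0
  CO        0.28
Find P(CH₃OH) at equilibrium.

At equilibrium, K_p = P(CH₃OH) / (P(CO)·P(H₂)²) = 2.3.
(P(CH₃OH)) / ((0.28)·(3.0)²) = 2.3
P(CH₃OH) = 5.80 = 5.8 bar

P(CH₃OH) = 5.8 bar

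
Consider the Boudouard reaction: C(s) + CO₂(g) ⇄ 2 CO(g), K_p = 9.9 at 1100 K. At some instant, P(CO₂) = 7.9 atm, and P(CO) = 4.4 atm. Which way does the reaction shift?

toward products

(C is a pure solid — omitted from Q_p.)
Q_p = P(CO)² / P(CO₂) = (4.4)² / (7.9) = 2.5
Q_p = 2.5 < K_p = 9.9, so the forward reaction proceeds.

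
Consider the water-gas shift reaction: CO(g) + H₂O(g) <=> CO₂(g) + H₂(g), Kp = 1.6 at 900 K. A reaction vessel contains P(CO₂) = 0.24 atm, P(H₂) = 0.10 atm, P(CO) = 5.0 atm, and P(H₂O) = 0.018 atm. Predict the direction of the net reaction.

in the forward direction

Qp = P(CO₂)·P(H₂) / (P(CO)·P(H₂O)) = (0.24)·(0.10) / ((5.0)·(0.018)) = 0.27
Qp = 0.27 < Kp = 1.6, so the forward reaction proceeds.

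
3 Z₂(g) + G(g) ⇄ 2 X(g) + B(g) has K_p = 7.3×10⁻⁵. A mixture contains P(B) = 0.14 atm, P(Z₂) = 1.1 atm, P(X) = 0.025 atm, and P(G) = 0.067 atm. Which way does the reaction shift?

Q_p = P(X)²·P(B) / (P(Z₂)³·P(G)) = (0.025)²·(0.14) / ((1.1)³·(0.067)) = 9.8×10⁻⁴
Q_p = 9.8×10⁻⁴ > K_p = 7.3×10⁻⁵, so the reverse reaction proceeds.

in the reverse direction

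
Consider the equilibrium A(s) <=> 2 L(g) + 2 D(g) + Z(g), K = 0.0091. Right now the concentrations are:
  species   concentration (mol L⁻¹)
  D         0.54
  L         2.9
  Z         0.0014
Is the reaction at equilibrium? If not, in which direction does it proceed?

(A is a pure solid — omitted from Q.)
Q = [L]²·[D]²·[Z] = (2.9)²·(0.54)²·(0.0014) = 0.0034
Q = 0.0034 < K = 0.0091, so the forward reaction proceeds.

toward products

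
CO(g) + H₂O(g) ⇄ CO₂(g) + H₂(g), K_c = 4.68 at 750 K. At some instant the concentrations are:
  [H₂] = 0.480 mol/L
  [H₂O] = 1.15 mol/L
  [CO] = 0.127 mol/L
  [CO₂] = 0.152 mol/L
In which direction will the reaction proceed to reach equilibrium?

Q_c = [CO₂]·[H₂] / ([CO]·[H₂O]) = (0.152)·(0.480) / ((0.127)·(1.15)) = 0.500
Q_c = 0.500 < K_c = 4.68, so the forward reaction proceeds.

in the forward direction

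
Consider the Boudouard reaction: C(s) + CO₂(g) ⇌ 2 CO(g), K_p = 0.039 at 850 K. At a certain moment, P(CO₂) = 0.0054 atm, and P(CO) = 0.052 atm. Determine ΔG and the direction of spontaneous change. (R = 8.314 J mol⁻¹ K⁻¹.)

ΔG = 18.0 kJ/mol; the forward reaction is non-spontaneous

(C is a pure solid — omitted from Q_p.)
Q_p = P(CO)² / P(CO₂) = (0.052)² / (0.0054) = 0.501
ΔG = RT ln(Q_p/K_p) = (8.314 J mol⁻¹ K⁻¹)(850 K) × ln(0.501/0.039)
   = (7.067 kJ/mol)(2.553) = 18.0 kJ/mol
ΔG > 0, so the forward reaction is non-spontaneous (proceeds in reverse).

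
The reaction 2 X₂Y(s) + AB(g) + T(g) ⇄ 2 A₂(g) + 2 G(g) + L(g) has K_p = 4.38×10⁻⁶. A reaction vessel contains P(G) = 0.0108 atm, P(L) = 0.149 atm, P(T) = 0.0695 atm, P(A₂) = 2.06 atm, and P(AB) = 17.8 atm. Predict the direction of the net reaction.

to the left

(X₂Y is a pure solid — omitted from Q_p.)
Q_p = P(A₂)²·P(G)²·P(L) / (P(AB)·P(T)) = (2.06)²·(0.0108)²·(0.149) / ((17.8)·(0.0695)) = 5.96×10⁻⁵
Q_p = 5.96×10⁻⁵ > K_p = 4.38×10⁻⁶, so the reverse reaction proceeds.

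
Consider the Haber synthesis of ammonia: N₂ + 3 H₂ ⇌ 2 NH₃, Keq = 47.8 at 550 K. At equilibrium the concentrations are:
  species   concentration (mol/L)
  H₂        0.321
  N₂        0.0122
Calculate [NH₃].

[NH₃] = 0.139 mol/L

At equilibrium, Keq = [NH₃]² / ([N₂]·[H₂]³) = 47.8.
([NH₃])² / ((0.0122)·(0.321)³) = 47.8
[NH₃]² = 0.0193 ⇒ [NH₃] = 0.139 mol/L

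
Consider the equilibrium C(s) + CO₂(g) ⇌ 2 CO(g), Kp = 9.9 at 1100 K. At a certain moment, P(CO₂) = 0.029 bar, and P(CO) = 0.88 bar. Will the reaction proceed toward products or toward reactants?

(C is a pure solid — omitted from Qp.)
Qp = P(CO)² / P(CO₂) = (0.88)² / (0.029) = 27
Qp = 27 > Kp = 9.9, so the reverse reaction proceeds.

toward reactants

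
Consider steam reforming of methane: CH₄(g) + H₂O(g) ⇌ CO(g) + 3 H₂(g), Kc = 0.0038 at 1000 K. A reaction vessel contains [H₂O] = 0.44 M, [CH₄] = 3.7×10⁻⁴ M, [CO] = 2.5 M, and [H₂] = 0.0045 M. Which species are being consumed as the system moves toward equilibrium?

CH₄, H₂O (reactants)

Qc = [CO]·[H₂]³ / ([CH₄]·[H₂O]) = (2.5)·(0.0045)³ / ((3.7×10⁻⁴)·(0.44)) = 0.0014
Qc = 0.0014 < Kc = 0.0038: net forward reaction.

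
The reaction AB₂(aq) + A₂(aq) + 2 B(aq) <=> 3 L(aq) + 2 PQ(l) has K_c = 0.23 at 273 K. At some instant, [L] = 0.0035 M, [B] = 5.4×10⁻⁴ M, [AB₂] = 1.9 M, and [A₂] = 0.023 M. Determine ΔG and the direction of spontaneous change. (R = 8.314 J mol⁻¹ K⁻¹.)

(PQ is a pure liquid — omitted from Q_c.)
Q_c = [L]³ / ([AB₂]·[A₂]·[B]²) = (0.0035)³ / ((1.9)·(0.023)·(5.4×10⁻⁴)²) = 3.36
ΔG = RT ln(Q_c/K_c) = (8.314 J mol⁻¹ K⁻¹)(273 K) × ln(3.36/0.23)
   = (2.270 kJ/mol)(2.682) = 6.09 kJ/mol
ΔG > 0, so the forward reaction is non-spontaneous (proceeds in reverse).

ΔG = 6.09 kJ/mol; the forward reaction is non-spontaneous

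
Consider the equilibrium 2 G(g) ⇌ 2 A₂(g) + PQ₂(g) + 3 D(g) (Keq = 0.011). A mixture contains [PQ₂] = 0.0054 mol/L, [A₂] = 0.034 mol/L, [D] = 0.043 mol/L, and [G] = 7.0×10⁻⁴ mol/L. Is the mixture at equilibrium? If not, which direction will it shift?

Q = [A₂]²·[PQ₂]·[D]³ / [G]² = (0.034)²·(0.0054)·(0.043)³ / (7.0×10⁻⁴)² = 0.0010
Q = 0.0010 < Keq = 0.011: net forward reaction.

no; Q < K, reaction proceeds forward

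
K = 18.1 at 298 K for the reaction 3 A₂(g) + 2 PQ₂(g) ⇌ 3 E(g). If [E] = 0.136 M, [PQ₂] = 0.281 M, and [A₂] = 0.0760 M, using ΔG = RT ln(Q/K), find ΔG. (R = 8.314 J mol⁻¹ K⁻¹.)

Q = [E]³ / ([A₂]³·[PQ₂]²) = (0.136)³ / ((0.0760)³·(0.281)²) = 72.6
ΔG = RT ln(Q/K) = (8.314 J mol⁻¹ K⁻¹)(298 K) × ln(72.6/18.1)
   = (2.478 kJ/mol)(1.389) = 3.44 kJ/mol
ΔG > 0, so the forward reaction is non-spontaneous (proceeds in reverse).

ΔG = 3.44 kJ/mol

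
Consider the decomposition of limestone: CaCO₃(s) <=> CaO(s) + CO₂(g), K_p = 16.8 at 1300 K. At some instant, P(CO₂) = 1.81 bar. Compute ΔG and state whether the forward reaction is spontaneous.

ΔG = -24.1 kJ/mol; the forward reaction is spontaneous

(CaCO₃, CaO are pure solids — omitted from Q_p.)
Q_p = P(CO₂) = 1.81
ΔG = RT ln(Q_p/K_p) = (8.314 J mol⁻¹ K⁻¹)(1300 K) × ln(1.81/16.8)
   = (10.81 kJ/mol)(-2.228) = -24.1 kJ/mol
ΔG < 0, so the forward reaction is spontaneous (proceeds forward).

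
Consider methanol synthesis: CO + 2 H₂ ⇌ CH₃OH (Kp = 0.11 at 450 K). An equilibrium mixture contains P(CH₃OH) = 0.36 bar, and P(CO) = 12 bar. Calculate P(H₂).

P(H₂) = 0.52 bar

At equilibrium, Kp = P(CH₃OH) / (P(CO)·P(H₂)²) = 0.11.
(0.36) / ((12)·(P(H₂))²) = 0.11
P(H₂)² = 0.273 ⇒ P(H₂) = 0.52 bar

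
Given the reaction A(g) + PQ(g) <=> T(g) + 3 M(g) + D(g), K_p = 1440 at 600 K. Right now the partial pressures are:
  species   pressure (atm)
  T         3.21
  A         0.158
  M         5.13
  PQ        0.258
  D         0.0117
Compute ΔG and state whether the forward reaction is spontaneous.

Q_p = P(T)·P(M)³·P(D) / (P(A)·P(PQ)) = (3.21)·(5.13)³·(0.0117) / ((0.158)·(0.258)) = 124
ΔG = RT ln(Q_p/K_p) = (8.314 J mol⁻¹ K⁻¹)(600 K) × ln(124/1440)
   = (4.988 kJ/mol)(-2.452) = -12.2 kJ/mol
ΔG < 0, so the forward reaction is spontaneous (proceeds forward).

ΔG = -12.2 kJ/mol; the forward reaction is spontaneous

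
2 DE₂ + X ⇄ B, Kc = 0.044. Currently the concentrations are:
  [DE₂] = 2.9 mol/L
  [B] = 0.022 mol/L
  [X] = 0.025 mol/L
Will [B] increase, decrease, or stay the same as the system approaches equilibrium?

Qc = [B] / ([DE₂]²·[X]) = (0.022) / ((2.9)²·(0.025)) = 0.10
Qc = 0.10 > Kc = 0.044: net reverse reaction.
B is a product, so it decreases.

decrease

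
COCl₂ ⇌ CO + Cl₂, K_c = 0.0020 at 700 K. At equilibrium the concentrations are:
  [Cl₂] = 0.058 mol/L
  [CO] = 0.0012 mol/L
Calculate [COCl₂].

At equilibrium, K_c = [CO]·[Cl₂] / [COCl₂] = 0.0020.
(0.0012)·(0.058) / ([COCl₂]) = 0.0020
[COCl₂] = 0.0348 = 0.035 mol/L

[COCl₂] = 0.035 mol/L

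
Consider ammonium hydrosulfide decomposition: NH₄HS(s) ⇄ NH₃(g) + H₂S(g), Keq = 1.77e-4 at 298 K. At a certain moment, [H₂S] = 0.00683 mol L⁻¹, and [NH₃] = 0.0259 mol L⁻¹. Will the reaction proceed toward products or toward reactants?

(NH₄HS is a pure solid — omitted from Q.)
Q = [NH₃]·[H₂S] = (0.0259)·(0.00683) = 1.77e-4
Q = 1.77e-4 = Keq, so the system is already at equilibrium.

at equilibrium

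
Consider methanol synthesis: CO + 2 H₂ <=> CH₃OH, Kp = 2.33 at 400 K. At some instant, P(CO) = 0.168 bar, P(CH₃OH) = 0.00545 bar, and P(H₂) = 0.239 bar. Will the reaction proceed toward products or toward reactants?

to the right

Qp = P(CH₃OH) / (P(CO)·P(H₂)²) = (0.00545) / ((0.168)·(0.239)²) = 0.568
Qp = 0.568 < Kp = 2.33, so the forward reaction proceeds.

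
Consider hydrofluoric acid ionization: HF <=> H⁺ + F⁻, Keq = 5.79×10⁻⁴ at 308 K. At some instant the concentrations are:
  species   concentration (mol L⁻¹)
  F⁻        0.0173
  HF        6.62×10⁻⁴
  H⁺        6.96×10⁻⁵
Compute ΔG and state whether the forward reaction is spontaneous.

Q = [H⁺]·[F⁻] / [HF] = (6.96×10⁻⁵)·(0.0173) / (6.62×10⁻⁴) = 0.00182
ΔG = RT ln(Q/Keq) = (8.314 J mol⁻¹ K⁻¹)(308 K) × ln(0.00182/5.79×10⁻⁴)
   = (2.561 kJ/mol)(1.145) = 2.93 kJ/mol
ΔG > 0, so the forward reaction is non-spontaneous (proceeds in reverse).

ΔG = 2.93 kJ/mol; the forward reaction is non-spontaneous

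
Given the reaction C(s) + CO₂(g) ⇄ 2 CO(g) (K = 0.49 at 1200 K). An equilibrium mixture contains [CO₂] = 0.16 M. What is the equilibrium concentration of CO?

(C is a pure solid — omitted from K.)
At equilibrium, K = [CO]² / [CO₂] = 0.49.
([CO])² / (0.16) = 0.49
[CO]² = 0.0784 ⇒ [CO] = 0.28 M

[CO] = 0.28 M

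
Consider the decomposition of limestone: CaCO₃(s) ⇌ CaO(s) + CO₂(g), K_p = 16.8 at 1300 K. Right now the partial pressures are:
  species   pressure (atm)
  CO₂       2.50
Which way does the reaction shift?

in the forward direction

(CaCO₃, CaO are pure solids — omitted from Q_p.)
Q_p = P(CO₂) = 2.50
Q_p = 2.50 < K_p = 16.8, so the forward reaction proceeds.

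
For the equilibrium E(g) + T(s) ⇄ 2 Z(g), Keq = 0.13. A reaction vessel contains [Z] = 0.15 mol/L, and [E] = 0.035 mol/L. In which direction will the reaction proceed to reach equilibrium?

(T is a pure solid — omitted from Q.)
Q = [Z]² / [E] = (0.15)² / (0.035) = 0.64
Q = 0.64 > Keq = 0.13, so the reverse reaction proceeds.

toward reactants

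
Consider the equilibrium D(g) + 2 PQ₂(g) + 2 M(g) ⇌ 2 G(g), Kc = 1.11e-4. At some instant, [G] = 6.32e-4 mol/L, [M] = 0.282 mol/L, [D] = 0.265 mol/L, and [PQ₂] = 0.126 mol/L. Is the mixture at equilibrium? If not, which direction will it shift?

Qc = [G]² / ([D]·[PQ₂]²·[M]²) = (6.32e-4)² / ((0.265)·(0.126)²·(0.282)²) = 0.00119
Qc = 0.00119 > Kc = 1.11e-4: net reverse reaction.

no; Q > K, reaction proceeds in reverse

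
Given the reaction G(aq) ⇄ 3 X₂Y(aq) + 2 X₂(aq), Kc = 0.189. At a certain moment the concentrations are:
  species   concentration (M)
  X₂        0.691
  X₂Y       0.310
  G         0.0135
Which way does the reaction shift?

Qc = [X₂Y]³·[X₂]² / [G] = (0.310)³·(0.691)² / (0.0135) = 1.05
Qc = 1.05 > Kc = 0.189, so the reverse reaction proceeds.

reverse (toward reactants)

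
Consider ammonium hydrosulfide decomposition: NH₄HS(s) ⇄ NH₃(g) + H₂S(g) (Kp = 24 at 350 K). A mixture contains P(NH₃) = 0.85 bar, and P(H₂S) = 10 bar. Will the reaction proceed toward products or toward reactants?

(NH₄HS is a pure solid — omitted from Qp.)
Qp = P(NH₃)·P(H₂S) = (0.85)·(10) = 8.5
Qp = 8.5 < Kp = 24, so the forward reaction proceeds.

forward (toward products)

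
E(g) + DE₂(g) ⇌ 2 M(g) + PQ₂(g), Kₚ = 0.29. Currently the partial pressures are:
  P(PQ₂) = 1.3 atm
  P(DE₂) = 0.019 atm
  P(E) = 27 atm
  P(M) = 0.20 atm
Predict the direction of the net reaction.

to the right

Qₚ = P(M)²·P(PQ₂) / (P(E)·P(DE₂)) = (0.20)²·(1.3) / ((27)·(0.019)) = 0.10
Qₚ = 0.10 < Kₚ = 0.29, so the forward reaction proceeds.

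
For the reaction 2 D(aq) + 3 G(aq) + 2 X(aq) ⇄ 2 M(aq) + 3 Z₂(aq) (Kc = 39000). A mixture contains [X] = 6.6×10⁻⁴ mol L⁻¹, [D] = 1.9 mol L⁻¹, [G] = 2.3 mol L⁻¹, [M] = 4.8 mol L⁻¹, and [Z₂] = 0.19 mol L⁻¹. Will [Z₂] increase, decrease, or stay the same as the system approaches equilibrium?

Qc = [M]²·[Z₂]³ / ([D]²·[G]³·[X]²) = (4.8)²·(0.19)³ / ((1.9)²·(2.3)³·(6.6×10⁻⁴)²) = 8300
Qc = 8300 < Kc = 39000: net forward reaction.
Z₂ is a product, so it increases.

increase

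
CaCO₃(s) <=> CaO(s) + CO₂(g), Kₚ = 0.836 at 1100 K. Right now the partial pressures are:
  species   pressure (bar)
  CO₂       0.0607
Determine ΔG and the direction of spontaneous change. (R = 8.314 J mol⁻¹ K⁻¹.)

ΔG = -24.0 kJ/mol; the forward reaction is spontaneous

(CaCO₃, CaO are pure solids — omitted from Qₚ.)
Qₚ = P(CO₂) = 0.0607
ΔG = RT ln(Qₚ/Kₚ) = (8.314 J mol⁻¹ K⁻¹)(1100 K) × ln(0.0607/0.836)
   = (9.145 kJ/mol)(-2.623) = -24.0 kJ/mol
ΔG < 0, so the forward reaction is spontaneous (proceeds forward).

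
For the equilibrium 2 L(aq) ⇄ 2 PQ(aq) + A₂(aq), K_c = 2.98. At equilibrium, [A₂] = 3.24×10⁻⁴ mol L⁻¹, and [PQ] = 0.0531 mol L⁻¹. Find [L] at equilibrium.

[L] = 5.54×10⁻⁴ mol L⁻¹

At equilibrium, K_c = [PQ]²·[A₂] / [L]² = 2.98.
(0.0531)²·(3.24×10⁻⁴) / ([L])² = 2.98
[L]² = 3.07×10⁻⁷ ⇒ [L] = 5.54×10⁻⁴ mol L⁻¹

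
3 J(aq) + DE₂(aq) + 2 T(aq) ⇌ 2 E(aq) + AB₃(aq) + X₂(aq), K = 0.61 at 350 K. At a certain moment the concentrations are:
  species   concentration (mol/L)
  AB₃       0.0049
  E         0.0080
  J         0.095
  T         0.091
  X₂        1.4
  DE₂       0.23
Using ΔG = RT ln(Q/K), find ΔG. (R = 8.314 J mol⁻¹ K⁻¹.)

Q = [E]²·[AB₃]·[X₂] / ([J]³·[DE₂]·[T]²) = (0.0080)²·(0.0049)·(1.4) / ((0.095)³·(0.23)·(0.091)²) = 0.269
ΔG = RT ln(Q/K) = (8.314 J mol⁻¹ K⁻¹)(350 K) × ln(0.269/0.61)
   = (2.910 kJ/mol)(-0.8187) = -2.38 kJ/mol
ΔG < 0, so the forward reaction is spontaneous (proceeds forward).

ΔG = -2.38 kJ/mol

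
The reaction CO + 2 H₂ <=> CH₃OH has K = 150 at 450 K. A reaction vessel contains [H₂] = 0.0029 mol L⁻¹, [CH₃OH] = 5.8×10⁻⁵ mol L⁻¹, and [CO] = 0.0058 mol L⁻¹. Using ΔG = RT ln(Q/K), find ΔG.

ΔG = 7.75 kJ/mol

Q = [CH₃OH] / ([CO]·[H₂]²) = (5.8×10⁻⁵) / ((0.0058)·(0.0029)²) = 1190
ΔG = RT ln(Q/K) = (8.314 J mol⁻¹ K⁻¹)(450 K) × ln(1190/150)
   = (3.741 kJ/mol)(2.071) = 7.75 kJ/mol
ΔG > 0, so the forward reaction is non-spontaneous (proceeds in reverse).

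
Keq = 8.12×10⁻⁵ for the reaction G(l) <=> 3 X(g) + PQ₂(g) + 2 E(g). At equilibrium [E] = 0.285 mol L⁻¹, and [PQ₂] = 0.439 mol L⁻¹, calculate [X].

[X] = 0.132 mol L⁻¹

(G is a pure liquid — omitted from Keq.)
At equilibrium, Keq = [X]³·[PQ₂]·[E]² = 8.12×10⁻⁵.
([X])³·(0.439)·(0.285)² = 8.12×10⁻⁵
[X]³ = 0.00228 ⇒ [X] = 0.132 mol L⁻¹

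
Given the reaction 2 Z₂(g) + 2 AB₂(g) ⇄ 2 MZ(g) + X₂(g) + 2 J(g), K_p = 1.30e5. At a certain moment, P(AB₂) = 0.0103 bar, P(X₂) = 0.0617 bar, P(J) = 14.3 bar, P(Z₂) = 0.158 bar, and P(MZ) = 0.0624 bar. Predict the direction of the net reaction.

forward (toward products)

Q_p = P(MZ)²·P(X₂)·P(J)² / (P(Z₂)²·P(AB₂)²) = (0.0624)²·(0.0617)·(14.3)² / ((0.158)²·(0.0103)²) = 18500
Q_p = 18500 < K_p = 1.30e5, so the forward reaction proceeds.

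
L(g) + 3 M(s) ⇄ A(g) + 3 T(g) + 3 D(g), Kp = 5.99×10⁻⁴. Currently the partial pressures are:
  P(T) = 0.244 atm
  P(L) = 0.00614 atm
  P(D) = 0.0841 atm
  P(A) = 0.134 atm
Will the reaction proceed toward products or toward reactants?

(M is a pure solid — omitted from Qp.)
Qp = P(A)·P(T)³·P(D)³ / P(L) = (0.134)·(0.244)³·(0.0841)³ / (0.00614) = 1.89×10⁻⁴
Qp = 1.89×10⁻⁴ < Kp = 5.99×10⁻⁴, so the forward reaction proceeds.

in the forward direction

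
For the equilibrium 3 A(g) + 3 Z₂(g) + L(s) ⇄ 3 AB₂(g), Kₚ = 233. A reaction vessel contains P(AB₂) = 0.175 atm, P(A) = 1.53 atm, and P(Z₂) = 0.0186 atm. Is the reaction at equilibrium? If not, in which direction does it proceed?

(L is a pure solid — omitted from Qₚ.)
Qₚ = P(AB₂)³ / (P(A)³·P(Z₂)³) = (0.175)³ / ((1.53)³·(0.0186)³) = 233
Qₚ = 233 = Kₚ, so the system is already at equilibrium.

at equilibrium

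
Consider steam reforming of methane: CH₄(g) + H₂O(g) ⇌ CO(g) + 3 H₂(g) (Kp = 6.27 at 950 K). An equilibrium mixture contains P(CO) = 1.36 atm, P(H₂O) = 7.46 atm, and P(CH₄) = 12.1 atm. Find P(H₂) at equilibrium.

P(H₂) = 7.47 atm

At equilibrium, Kp = P(CO)·P(H₂)³ / (P(CH₄)·P(H₂O)) = 6.27.
(1.36)·(P(H₂))³ / ((12.1)·(7.46)) = 6.27
P(H₂)³ = 416 ⇒ P(H₂) = 7.47 atm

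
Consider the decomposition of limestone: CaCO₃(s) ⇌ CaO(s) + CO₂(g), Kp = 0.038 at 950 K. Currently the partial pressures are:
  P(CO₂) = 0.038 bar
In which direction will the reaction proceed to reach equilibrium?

at equilibrium

(CaCO₃, CaO are pure solids — omitted from Qp.)
Qp = P(CO₂) = 0.038
Qp = 0.038 = Kp, so the system is already at equilibrium.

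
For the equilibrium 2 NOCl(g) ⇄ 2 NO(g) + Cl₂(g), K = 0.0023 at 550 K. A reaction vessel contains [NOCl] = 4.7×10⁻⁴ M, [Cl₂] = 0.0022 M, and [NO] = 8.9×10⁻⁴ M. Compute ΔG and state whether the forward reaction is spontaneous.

Q = [NO]²·[Cl₂] / [NOCl]² = (8.9×10⁻⁴)²·(0.0022) / (4.7×10⁻⁴)² = 0.00789
ΔG = RT ln(Q/K) = (8.314 J mol⁻¹ K⁻¹)(550 K) × ln(0.00789/0.0023)
   = (4.573 kJ/mol)(1.233) = 5.64 kJ/mol
ΔG > 0, so the forward reaction is non-spontaneous (proceeds in reverse).

ΔG = 5.64 kJ/mol; the forward reaction is non-spontaneous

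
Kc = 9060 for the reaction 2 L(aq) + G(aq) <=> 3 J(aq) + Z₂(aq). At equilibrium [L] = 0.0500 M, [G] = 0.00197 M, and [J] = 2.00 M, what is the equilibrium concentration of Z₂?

At equilibrium, Kc = [J]³·[Z₂] / ([L]²·[G]) = 9060.
(2.00)³·([Z₂]) / ((0.0500)²·(0.00197)) = 9060
[Z₂] = 0.00558 M

[Z₂] = 0.00558 M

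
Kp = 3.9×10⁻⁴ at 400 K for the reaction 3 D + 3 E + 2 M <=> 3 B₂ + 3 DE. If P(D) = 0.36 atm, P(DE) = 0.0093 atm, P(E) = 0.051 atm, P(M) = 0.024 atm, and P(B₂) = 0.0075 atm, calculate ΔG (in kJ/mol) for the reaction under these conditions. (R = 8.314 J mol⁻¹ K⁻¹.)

Qp = P(B₂)³·P(DE)³ / (P(D)³·P(E)³·P(M)²) = (0.0075)³·(0.0093)³ / ((0.36)³·(0.051)³·(0.024)²) = 9.52×10⁻⁵
ΔG = RT ln(Qp/Kp) = (8.314 J mol⁻¹ K⁻¹)(400 K) × ln(9.52×10⁻⁵/3.9×10⁻⁴)
   = (3.326 kJ/mol)(-1.410) = -4.69 kJ/mol
ΔG < 0, so the forward reaction is spontaneous (proceeds forward).

ΔG = -4.69 kJ/mol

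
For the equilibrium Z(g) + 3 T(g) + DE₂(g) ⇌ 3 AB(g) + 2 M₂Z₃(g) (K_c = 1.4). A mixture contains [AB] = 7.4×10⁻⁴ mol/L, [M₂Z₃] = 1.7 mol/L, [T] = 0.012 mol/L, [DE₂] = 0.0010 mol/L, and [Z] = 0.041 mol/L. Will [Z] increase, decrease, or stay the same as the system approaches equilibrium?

increase

Q_c = [AB]³·[M₂Z₃]² / ([Z]·[T]³·[DE₂]) = (7.4×10⁻⁴)³·(1.7)² / ((0.041)·(0.012)³·(0.0010)) = 17
Q_c = 17 > K_c = 1.4: net reverse reaction.
Z is a reactant, so it increases.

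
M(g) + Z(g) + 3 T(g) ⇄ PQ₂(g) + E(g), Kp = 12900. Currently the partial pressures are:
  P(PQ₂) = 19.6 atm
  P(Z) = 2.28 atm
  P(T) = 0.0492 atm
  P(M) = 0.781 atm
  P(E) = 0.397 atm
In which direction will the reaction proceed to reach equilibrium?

Qp = P(PQ₂)·P(E) / (P(M)·P(Z)·P(T)³) = (19.6)·(0.397) / ((0.781)·(2.28)·(0.0492)³) = 36700
Qp = 36700 > Kp = 12900, so the reverse reaction proceeds.

in the reverse direction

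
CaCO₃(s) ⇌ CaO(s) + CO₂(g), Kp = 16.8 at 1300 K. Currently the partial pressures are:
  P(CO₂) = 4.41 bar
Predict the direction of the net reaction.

to the right

(CaCO₃, CaO are pure solids — omitted from Qp.)
Qp = P(CO₂) = 4.41
Qp = 4.41 < Kp = 16.8, so the forward reaction proceeds.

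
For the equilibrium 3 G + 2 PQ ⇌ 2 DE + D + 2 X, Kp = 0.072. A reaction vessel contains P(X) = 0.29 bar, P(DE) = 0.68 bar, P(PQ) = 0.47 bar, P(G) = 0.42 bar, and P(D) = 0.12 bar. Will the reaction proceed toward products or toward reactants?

Qp = P(DE)²·P(D)·P(X)² / (P(G)³·P(PQ)²) = (0.68)²·(0.12)·(0.29)² / ((0.42)³·(0.47)²) = 0.29
Qp = 0.29 > Kp = 0.072, so the reverse reaction proceeds.

toward reactants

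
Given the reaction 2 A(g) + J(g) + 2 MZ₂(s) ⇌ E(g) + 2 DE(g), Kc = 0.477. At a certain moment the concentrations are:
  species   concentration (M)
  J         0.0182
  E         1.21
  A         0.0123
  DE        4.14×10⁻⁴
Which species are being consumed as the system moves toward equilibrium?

A, J, MZ₂ (reactants)

(MZ₂ is a pure solid — omitted from Qc.)
Qc = [E]·[DE]² / ([A]²·[J]) = (1.21)·(4.14×10⁻⁴)² / ((0.0123)²·(0.0182)) = 0.0753
Qc = 0.0753 < Kc = 0.477: net forward reaction.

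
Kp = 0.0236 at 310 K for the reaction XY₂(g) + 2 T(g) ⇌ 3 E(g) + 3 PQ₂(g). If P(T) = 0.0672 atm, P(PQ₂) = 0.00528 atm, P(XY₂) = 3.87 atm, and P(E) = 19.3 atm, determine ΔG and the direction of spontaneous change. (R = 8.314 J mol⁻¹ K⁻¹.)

ΔG = 2.43 kJ/mol; the forward reaction is non-spontaneous

Qp = P(E)³·P(PQ₂)³ / (P(XY₂)·P(T)²) = (19.3)³·(0.00528)³ / ((3.87)·(0.0672)²) = 0.0606
ΔG = RT ln(Qp/Kp) = (8.314 J mol⁻¹ K⁻¹)(310 K) × ln(0.0606/0.0236)
   = (2.577 kJ/mol)(0.9430) = 2.43 kJ/mol
ΔG > 0, so the forward reaction is non-spontaneous (proceeds in reverse).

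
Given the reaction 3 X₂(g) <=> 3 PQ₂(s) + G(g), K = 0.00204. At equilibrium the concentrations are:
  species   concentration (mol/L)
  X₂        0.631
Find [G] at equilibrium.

[G] = 5.13e-4 mol/L

(PQ₂ is a pure solid — omitted from K.)
At equilibrium, K = [G] / [X₂]³ = 0.00204.
([G]) / (0.631)³ = 0.00204
[G] = 5.13e-4 mol/L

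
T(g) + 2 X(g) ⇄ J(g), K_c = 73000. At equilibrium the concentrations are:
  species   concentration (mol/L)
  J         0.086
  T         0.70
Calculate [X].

[X] = 0.0013 mol/L

At equilibrium, K_c = [J] / ([T]·[X]²) = 73000.
(0.086) / ((0.70)·([X])²) = 73000
[X]² = 1.68×10⁻⁶ ⇒ [X] = 0.0013 mol/L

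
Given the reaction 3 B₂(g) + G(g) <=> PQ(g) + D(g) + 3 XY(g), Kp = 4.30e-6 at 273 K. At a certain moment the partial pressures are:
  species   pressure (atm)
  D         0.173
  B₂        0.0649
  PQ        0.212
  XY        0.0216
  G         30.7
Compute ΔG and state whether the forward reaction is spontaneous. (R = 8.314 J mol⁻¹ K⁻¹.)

ΔG = 5.28 kJ/mol; the forward reaction is non-spontaneous

Qp = P(PQ)·P(D)·P(XY)³ / (P(B₂)³·P(G)) = (0.212)·(0.173)·(0.0216)³ / ((0.0649)³·(30.7)) = 4.40e-5
ΔG = RT ln(Qp/Kp) = (8.314 J mol⁻¹ K⁻¹)(273 K) × ln(4.40e-5/4.30e-6)
   = (2.270 kJ/mol)(2.326) = 5.28 kJ/mol
ΔG > 0, so the forward reaction is non-spontaneous (proceeds in reverse).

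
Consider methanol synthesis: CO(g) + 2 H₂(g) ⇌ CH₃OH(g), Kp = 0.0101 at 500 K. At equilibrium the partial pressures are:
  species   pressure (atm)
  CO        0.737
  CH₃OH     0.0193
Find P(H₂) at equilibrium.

At equilibrium, Kp = P(CH₃OH) / (P(CO)·P(H₂)²) = 0.0101.
(0.0193) / ((0.737)·(P(H₂))²) = 0.0101
P(H₂)² = 2.59 ⇒ P(H₂) = 1.61 atm

P(H₂) = 1.61 atm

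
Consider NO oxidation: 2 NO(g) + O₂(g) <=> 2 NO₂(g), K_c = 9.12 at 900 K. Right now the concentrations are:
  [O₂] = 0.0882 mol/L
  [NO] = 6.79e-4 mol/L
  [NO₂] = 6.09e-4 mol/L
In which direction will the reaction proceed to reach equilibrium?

Q_c = [NO₂]² / ([NO]²·[O₂]) = (6.09e-4)² / ((6.79e-4)²·(0.0882)) = 9.12
Q_c = 9.12 = K_c, so the system is already at equilibrium.

neither direction; the system is at equilibrium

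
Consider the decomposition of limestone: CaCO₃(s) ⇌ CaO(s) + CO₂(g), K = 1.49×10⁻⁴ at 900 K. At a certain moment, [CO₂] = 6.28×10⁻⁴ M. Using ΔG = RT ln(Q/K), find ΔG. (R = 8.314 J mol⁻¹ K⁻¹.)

(CaCO₃, CaO are pure solids — omitted from Q.)
Q = [CO₂] = 6.28×10⁻⁴
ΔG = RT ln(Q/K) = (8.314 J mol⁻¹ K⁻¹)(900 K) × ln(6.28×10⁻⁴/1.49×10⁻⁴)
   = (7.483 kJ/mol)(1.439) = 10.8 kJ/mol
ΔG > 0, so the forward reaction is non-spontaneous (proceeds in reverse).

ΔG = 10.8 kJ/mol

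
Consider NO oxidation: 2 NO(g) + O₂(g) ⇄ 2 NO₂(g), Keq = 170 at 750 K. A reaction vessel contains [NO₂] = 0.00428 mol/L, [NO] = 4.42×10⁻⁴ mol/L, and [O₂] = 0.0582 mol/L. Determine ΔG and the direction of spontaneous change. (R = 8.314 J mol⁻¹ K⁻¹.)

Q = [NO₂]² / ([NO]²·[O₂]) = (0.00428)² / ((4.42×10⁻⁴)²·(0.0582)) = 1610
ΔG = RT ln(Q/Keq) = (8.314 J mol⁻¹ K⁻¹)(750 K) × ln(1610/170)
   = (6.236 kJ/mol)(2.248) = 14.0 kJ/mol
ΔG > 0, so the forward reaction is non-spontaneous (proceeds in reverse).

ΔG = 14.0 kJ/mol; the forward reaction is non-spontaneous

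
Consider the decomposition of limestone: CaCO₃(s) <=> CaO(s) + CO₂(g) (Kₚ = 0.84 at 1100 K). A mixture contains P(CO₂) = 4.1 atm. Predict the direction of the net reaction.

toward reactants

(CaCO₃, CaO are pure solids — omitted from Qₚ.)
Qₚ = P(CO₂) = 4.1
Qₚ = 4.1 > Kₚ = 0.84, so the reverse reaction proceeds.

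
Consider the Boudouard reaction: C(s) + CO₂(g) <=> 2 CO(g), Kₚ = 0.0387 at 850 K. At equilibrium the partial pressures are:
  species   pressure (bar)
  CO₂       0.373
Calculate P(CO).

(C is a pure solid — omitted from Kₚ.)
At equilibrium, Kₚ = P(CO)² / P(CO₂) = 0.0387.
(P(CO))² / (0.373) = 0.0387
P(CO)² = 0.0144 ⇒ P(CO) = 0.120 bar

P(CO) = 0.120 bar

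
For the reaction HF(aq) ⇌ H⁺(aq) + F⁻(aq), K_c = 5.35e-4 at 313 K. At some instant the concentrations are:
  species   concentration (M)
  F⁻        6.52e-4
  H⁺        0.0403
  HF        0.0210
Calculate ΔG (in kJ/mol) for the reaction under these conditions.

Q_c = [H⁺]·[F⁻] / [HF] = (0.0403)·(6.52e-4) / (0.0210) = 0.00125
ΔG = RT ln(Q_c/K_c) = (8.314 J mol⁻¹ K⁻¹)(313 K) × ln(0.00125/5.35e-4)
   = (2.602 kJ/mol)(0.8486) = 2.21 kJ/mol
ΔG > 0, so the forward reaction is non-spontaneous (proceeds in reverse).

ΔG = 2.21 kJ/mol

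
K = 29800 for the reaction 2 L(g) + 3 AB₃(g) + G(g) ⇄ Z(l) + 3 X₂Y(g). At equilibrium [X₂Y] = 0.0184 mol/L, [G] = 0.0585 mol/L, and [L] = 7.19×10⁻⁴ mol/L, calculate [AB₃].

[AB₃] = 0.190 mol/L

(Z is a pure liquid — omitted from K.)
At equilibrium, K = [X₂Y]³ / ([L]²·[AB₃]³·[G]) = 29800.
(0.0184)³ / ((7.19×10⁻⁴)²·([AB₃])³·(0.0585)) = 29800
[AB₃]³ = 0.00691 ⇒ [AB₃] = 0.190 mol/L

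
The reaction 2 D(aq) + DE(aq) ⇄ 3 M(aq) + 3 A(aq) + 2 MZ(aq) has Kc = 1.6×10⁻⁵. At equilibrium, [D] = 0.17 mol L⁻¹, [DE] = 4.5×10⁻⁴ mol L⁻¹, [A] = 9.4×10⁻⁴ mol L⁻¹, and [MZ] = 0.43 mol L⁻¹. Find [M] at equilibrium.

[M] = 1.1 mol L⁻¹

At equilibrium, Kc = [M]³·[A]³·[MZ]² / ([D]²·[DE]) = 1.6×10⁻⁵.
([M])³·(9.4×10⁻⁴)³·(0.43)² / ((0.17)²·(4.5×10⁻⁴)) = 1.6×10⁻⁵
[M]³ = 1.35 ⇒ [M] = 1.1 mol L⁻¹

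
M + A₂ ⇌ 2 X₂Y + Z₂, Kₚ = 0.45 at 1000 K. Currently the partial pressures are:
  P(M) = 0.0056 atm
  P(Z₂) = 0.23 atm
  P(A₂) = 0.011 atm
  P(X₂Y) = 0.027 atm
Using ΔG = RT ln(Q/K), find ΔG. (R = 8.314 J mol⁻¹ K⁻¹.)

ΔG = 15.0 kJ/mol

Qₚ = P(X₂Y)²·P(Z₂) / (P(M)·P(A₂)) = (0.027)²·(0.23) / ((0.0056)·(0.011)) = 2.72
ΔG = RT ln(Qₚ/Kₚ) = (8.314 J mol⁻¹ K⁻¹)(1000 K) × ln(2.72/0.45)
   = (8.314 kJ/mol)(1.799) = 15.0 kJ/mol
ΔG > 0, so the forward reaction is non-spontaneous (proceeds in reverse).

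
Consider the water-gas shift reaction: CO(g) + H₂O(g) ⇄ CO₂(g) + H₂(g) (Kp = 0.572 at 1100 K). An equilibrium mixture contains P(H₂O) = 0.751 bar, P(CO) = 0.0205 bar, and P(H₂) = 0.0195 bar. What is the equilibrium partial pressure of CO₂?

At equilibrium, Kp = P(CO₂)·P(H₂) / (P(CO)·P(H₂O)) = 0.572.
(P(CO₂))·(0.0195) / ((0.0205)·(0.751)) = 0.572
P(CO₂) = 0.452 bar

P(CO₂) = 0.452 bar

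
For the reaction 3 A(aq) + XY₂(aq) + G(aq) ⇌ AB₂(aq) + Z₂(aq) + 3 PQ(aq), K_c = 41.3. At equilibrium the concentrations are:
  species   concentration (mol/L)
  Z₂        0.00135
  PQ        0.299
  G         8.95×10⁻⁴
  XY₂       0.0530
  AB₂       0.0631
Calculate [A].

At equilibrium, K_c = [AB₂]·[Z₂]·[PQ]³ / ([A]³·[XY₂]·[G]) = 41.3.
(0.0631)·(0.00135)·(0.299)³ / (([A])³·(0.0530)·(8.95×10⁻⁴)) = 41.3
[A]³ = 0.00116 ⇒ [A] = 0.105 mol/L

[A] = 0.105 mol/L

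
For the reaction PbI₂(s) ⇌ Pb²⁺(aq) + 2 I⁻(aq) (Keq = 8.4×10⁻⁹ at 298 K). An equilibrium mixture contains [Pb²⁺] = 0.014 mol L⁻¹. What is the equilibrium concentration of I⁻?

(PbI₂ is a pure solid — omitted from Keq.)
At equilibrium, Keq = [Pb²⁺]·[I⁻]² = 8.4×10⁻⁹.
(0.014)·([I⁻])² = 8.4×10⁻⁹
[I⁻]² = 6.00×10⁻⁷ ⇒ [I⁻] = 7.7×10⁻⁴ mol L⁻¹

[I⁻] = 7.7×10⁻⁴ mol L⁻¹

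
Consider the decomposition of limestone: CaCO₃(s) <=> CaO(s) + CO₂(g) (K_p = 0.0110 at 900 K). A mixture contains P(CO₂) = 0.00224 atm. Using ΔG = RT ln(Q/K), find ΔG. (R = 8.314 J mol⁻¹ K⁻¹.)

ΔG = -11.9 kJ/mol

(CaCO₃, CaO are pure solids — omitted from Q_p.)
Q_p = P(CO₂) = 0.00224
ΔG = RT ln(Q_p/K_p) = (8.314 J mol⁻¹ K⁻¹)(900 K) × ln(0.00224/0.0110)
   = (7.483 kJ/mol)(-1.591) = -11.9 kJ/mol
ΔG < 0, so the forward reaction is spontaneous (proceeds forward).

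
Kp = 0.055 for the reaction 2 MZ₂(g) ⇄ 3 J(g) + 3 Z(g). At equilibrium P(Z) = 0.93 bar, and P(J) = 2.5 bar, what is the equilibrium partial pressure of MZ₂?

P(MZ₂) = 15 bar

At equilibrium, Kp = P(J)³·P(Z)³ / P(MZ₂)² = 0.055.
(2.5)³·(0.93)³ / (P(MZ₂))² = 0.055
P(MZ₂)² = 229 ⇒ P(MZ₂) = 15 bar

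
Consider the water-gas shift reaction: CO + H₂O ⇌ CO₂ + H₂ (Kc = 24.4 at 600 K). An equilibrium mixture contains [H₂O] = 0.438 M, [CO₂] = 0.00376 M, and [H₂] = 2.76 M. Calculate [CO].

[CO] = 9.71×10⁻⁴ M

At equilibrium, Kc = [CO₂]·[H₂] / ([CO]·[H₂O]) = 24.4.
(0.00376)·(2.76) / (([CO])·(0.438)) = 24.4
[CO] = 9.71×10⁻⁴ M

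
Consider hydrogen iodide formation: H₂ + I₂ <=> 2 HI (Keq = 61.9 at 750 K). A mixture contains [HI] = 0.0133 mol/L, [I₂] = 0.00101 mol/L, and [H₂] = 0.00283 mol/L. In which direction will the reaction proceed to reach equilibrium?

Q = [HI]² / ([H₂]·[I₂]) = (0.0133)² / ((0.00283)·(0.00101)) = 61.9
Q = 61.9 = Keq, so the system is already at equilibrium.

at equilibrium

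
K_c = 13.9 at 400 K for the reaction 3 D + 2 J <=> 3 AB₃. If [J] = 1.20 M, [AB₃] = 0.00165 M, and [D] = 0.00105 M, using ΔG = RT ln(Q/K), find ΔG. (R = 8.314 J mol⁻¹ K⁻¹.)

ΔG = -5.46 kJ/mol

Q_c = [AB₃]³ / ([D]³·[J]²) = (0.00165)³ / ((0.00105)³·(1.20)²) = 2.69
ΔG = RT ln(Q_c/K_c) = (8.314 J mol⁻¹ K⁻¹)(400 K) × ln(2.69/13.9)
   = (3.326 kJ/mol)(-1.642) = -5.46 kJ/mol
ΔG < 0, so the forward reaction is spontaneous (proceeds forward).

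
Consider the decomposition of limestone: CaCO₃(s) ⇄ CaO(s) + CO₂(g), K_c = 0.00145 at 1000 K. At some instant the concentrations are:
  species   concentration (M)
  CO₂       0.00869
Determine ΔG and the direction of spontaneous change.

ΔG = 14.9 kJ/mol; the forward reaction is non-spontaneous

(CaCO₃, CaO are pure solids — omitted from Q_c.)
Q_c = [CO₂] = 0.00869
ΔG = RT ln(Q_c/K_c) = (8.314 J mol⁻¹ K⁻¹)(1000 K) × ln(0.00869/0.00145)
   = (8.314 kJ/mol)(1.791) = 14.9 kJ/mol
ΔG > 0, so the forward reaction is non-spontaneous (proceeds in reverse).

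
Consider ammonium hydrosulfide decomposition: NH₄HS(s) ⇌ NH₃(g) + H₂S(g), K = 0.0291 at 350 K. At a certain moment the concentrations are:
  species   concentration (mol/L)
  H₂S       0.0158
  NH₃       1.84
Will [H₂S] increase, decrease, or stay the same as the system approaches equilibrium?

stay the same

(NH₄HS is a pure solid — omitted from Q.)
Q = [NH₃]·[H₂S] = (1.84)·(0.0158) = 0.0291
Q = 0.0291 = K; the system is at equilibrium.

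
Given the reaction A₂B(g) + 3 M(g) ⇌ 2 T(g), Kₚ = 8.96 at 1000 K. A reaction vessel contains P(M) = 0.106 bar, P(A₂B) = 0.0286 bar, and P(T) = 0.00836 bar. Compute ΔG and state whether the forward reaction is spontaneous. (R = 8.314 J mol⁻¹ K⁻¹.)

Qₚ = P(T)² / (P(A₂B)·P(M)³) = (0.00836)² / ((0.0286)·(0.106)³) = 2.05
ΔG = RT ln(Qₚ/Kₚ) = (8.314 J mol⁻¹ K⁻¹)(1000 K) × ln(2.05/8.96)
   = (8.314 kJ/mol)(-1.475) = -12.3 kJ/mol
ΔG < 0, so the forward reaction is spontaneous (proceeds forward).

ΔG = -12.3 kJ/mol; the forward reaction is spontaneous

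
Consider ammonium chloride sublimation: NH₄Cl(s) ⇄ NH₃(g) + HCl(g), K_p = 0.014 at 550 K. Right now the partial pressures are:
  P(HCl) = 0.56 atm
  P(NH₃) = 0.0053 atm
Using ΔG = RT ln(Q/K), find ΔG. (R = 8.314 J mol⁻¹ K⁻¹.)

(NH₄Cl is a pure solid — omitted from Q_p.)
Q_p = P(NH₃)·P(HCl) = (0.0053)·(0.56) = 0.00297
ΔG = RT ln(Q_p/K_p) = (8.314 J mol⁻¹ K⁻¹)(550 K) × ln(0.00297/0.014)
   = (4.573 kJ/mol)(-1.550) = -7.09 kJ/mol
ΔG < 0, so the forward reaction is spontaneous (proceeds forward).

ΔG = -7.09 kJ/mol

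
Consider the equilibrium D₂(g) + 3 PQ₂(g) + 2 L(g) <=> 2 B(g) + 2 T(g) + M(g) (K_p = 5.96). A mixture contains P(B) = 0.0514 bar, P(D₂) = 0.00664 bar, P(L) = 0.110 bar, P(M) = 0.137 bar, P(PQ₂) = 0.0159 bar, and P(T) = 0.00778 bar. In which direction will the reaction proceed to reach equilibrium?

in the reverse direction

Q_p = P(B)²·P(T)²·P(M) / (P(D₂)·P(PQ₂)³·P(L)²) = (0.0514)²·(0.00778)²·(0.137) / ((0.00664)·(0.0159)³·(0.110)²) = 67.8
Q_p = 67.8 > K_p = 5.96, so the reverse reaction proceeds.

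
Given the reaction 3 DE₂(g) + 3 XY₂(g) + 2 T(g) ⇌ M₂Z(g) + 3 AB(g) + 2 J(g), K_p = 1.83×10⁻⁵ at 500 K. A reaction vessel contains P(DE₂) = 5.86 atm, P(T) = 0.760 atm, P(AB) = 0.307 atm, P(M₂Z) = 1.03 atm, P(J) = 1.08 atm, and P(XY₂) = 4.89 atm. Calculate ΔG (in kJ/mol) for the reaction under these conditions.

ΔG = -8.18 kJ/mol

Q_p = P(M₂Z)·P(AB)³·P(J)² / (P(DE₂)³·P(XY₂)³·P(T)²) = (1.03)·(0.307)³·(1.08)² / ((5.86)³·(4.89)³·(0.760)²) = 2.56×10⁻⁶
ΔG = RT ln(Q_p/K_p) = (8.314 J mol⁻¹ K⁻¹)(500 K) × ln(2.56×10⁻⁶/1.83×10⁻⁵)
   = (4.157 kJ/mol)(-1.967) = -8.18 kJ/mol
ΔG < 0, so the forward reaction is spontaneous (proceeds forward).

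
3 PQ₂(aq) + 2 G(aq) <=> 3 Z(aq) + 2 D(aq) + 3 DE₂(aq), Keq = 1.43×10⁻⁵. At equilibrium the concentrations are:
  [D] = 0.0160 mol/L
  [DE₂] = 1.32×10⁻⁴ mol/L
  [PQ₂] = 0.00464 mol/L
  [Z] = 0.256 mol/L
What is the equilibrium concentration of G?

[G] = 0.00263 mol/L

At equilibrium, Keq = [Z]³·[D]²·[DE₂]³ / ([PQ₂]³·[G]²) = 1.43×10⁻⁵.
(0.256)³·(0.0160)²·(1.32×10⁻⁴)³ / ((0.00464)³·([G])²) = 1.43×10⁻⁵
[G]² = 6.91×10⁻⁶ ⇒ [G] = 0.00263 mol/L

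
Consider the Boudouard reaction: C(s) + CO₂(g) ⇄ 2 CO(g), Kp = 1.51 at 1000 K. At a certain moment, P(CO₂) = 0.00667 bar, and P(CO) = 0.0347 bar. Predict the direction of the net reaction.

in the forward direction

(C is a pure solid — omitted from Qp.)
Qp = P(CO)² / P(CO₂) = (0.0347)² / (0.00667) = 0.181
Qp = 0.181 < Kp = 1.51, so the forward reaction proceeds.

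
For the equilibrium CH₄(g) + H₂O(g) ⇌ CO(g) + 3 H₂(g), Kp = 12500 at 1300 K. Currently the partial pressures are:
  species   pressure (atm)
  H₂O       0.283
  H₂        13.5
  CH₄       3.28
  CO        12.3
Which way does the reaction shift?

Qp = P(CO)·P(H₂)³ / (P(CH₄)·P(H₂O)) = (12.3)·(13.5)³ / ((3.28)·(0.283)) = 32600
Qp = 32600 > Kp = 12500, so the reverse reaction proceeds.

toward reactants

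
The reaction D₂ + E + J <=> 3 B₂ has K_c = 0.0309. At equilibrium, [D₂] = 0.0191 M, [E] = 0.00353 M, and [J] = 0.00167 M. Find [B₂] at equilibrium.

At equilibrium, K_c = [B₂]³ / ([D₂]·[E]·[J]) = 0.0309.
([B₂])³ / ((0.0191)·(0.00353)·(0.00167)) = 0.0309
[B₂]³ = 3.48×10⁻⁹ ⇒ [B₂] = 0.00152 M

[B₂] = 0.00152 M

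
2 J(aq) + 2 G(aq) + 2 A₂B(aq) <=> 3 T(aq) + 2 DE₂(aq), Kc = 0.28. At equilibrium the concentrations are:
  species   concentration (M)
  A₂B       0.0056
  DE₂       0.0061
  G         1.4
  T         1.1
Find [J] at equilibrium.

At equilibrium, Kc = [T]³·[DE₂]² / ([J]²·[G]²·[A₂B]²) = 0.28.
(1.1)³·(0.0061)² / (([J])²·(1.4)²·(0.0056)²) = 0.28
[J]² = 2.88 ⇒ [J] = 1.7 M

[J] = 1.7 M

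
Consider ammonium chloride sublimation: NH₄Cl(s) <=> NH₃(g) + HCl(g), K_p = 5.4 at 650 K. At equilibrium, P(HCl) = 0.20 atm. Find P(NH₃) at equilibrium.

P(NH₃) = 27 atm

(NH₄Cl is a pure solid — omitted from K_p.)
At equilibrium, K_p = P(NH₃)·P(HCl) = 5.4.
(P(NH₃))·(0.20) = 5.4
P(NH₃) = 27.0 = 27 atm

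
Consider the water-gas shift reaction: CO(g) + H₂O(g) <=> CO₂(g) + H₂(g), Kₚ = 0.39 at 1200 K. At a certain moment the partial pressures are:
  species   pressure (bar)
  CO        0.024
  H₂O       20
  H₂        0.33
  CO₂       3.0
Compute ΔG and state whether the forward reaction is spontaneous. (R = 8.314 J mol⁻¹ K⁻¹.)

ΔG = 16.6 kJ/mol; the forward reaction is non-spontaneous

Qₚ = P(CO₂)·P(H₂) / (P(CO)·P(H₂O)) = (3.0)·(0.33) / ((0.024)·(20)) = 2.06
ΔG = RT ln(Qₚ/Kₚ) = (8.314 J mol⁻¹ K⁻¹)(1200 K) × ln(2.06/0.39)
   = (9.977 kJ/mol)(1.664) = 16.6 kJ/mol
ΔG > 0, so the forward reaction is non-spontaneous (proceeds in reverse).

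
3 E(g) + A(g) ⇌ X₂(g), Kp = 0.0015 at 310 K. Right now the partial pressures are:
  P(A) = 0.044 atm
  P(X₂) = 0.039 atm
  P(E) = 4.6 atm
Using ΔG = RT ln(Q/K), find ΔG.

Qp = P(X₂) / (P(E)³·P(A)) = (0.039) / ((4.6)³·(0.044)) = 0.00911
ΔG = RT ln(Qp/Kp) = (8.314 J mol⁻¹ K⁻¹)(310 K) × ln(0.00911/0.0015)
   = (2.577 kJ/mol)(1.804) = 4.65 kJ/mol
ΔG > 0, so the forward reaction is non-spontaneous (proceeds in reverse).

ΔG = 4.65 kJ/mol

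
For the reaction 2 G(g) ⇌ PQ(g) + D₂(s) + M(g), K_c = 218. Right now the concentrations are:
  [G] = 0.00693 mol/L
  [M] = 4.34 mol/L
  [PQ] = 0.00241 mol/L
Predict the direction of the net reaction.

(D₂ is a pure solid — omitted from Q_c.)
Q_c = [PQ]·[M] / [G]² = (0.00241)·(4.34) / (0.00693)² = 218
Q_c = 218 = K_c, so the system is already at equilibrium.

neither direction; the system is at equilibrium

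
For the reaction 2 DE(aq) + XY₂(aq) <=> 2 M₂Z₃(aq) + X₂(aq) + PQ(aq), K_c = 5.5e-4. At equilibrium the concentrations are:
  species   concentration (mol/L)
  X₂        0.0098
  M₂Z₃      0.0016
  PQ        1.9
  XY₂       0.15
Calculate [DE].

[DE] = 0.024 mol/L

At equilibrium, K_c = [M₂Z₃]²·[X₂]·[PQ] / ([DE]²·[XY₂]) = 5.5e-4.
(0.0016)²·(0.0098)·(1.9) / (([DE])²·(0.15)) = 5.5e-4
[DE]² = 5.78e-4 ⇒ [DE] = 0.024 mol/L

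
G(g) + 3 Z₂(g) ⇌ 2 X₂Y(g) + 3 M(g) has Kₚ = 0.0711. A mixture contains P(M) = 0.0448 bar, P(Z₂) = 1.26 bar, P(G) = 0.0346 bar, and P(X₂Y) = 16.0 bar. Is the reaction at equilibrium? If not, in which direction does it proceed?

Qₚ = P(X₂Y)²·P(M)³ / (P(G)·P(Z₂)³) = (16.0)²·(0.0448)³ / ((0.0346)·(1.26)³) = 0.333
Qₚ = 0.333 > Kₚ = 0.0711, so the reverse reaction proceeds.

reverse (toward reactants)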